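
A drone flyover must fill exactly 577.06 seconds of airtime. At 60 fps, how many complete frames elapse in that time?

34623 frames

Frames = 577.06 × 60 = 173118/5 ≈ 34623.6000.
Complete frames: 34623.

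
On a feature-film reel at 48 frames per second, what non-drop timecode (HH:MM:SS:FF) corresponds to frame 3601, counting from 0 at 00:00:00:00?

3601 ÷ 48 = 75 full seconds, remainder 1 frame.
75 s = 0 h 1 min 15 s.
Timecode: 00:01:15:01.

00:01:15:01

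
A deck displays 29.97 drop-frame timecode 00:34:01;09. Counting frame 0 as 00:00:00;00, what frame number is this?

As if non-drop at 30 labels/s: (0 × 3600 + 34 × 60 + 1) × 30 + 9 = 61239.
Minute boundaries passed: 34; those not divisible by 10: 34 − 3 = 31; dropped labels = 2 × 31 = 62.
Actual frame index = 61239 − 62 = 61177.

61177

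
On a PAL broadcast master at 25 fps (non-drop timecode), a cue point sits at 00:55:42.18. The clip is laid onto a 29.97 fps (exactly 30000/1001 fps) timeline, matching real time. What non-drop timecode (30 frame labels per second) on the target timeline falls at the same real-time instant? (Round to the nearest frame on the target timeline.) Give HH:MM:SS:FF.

Source frame index: (0×3600 + 55×60 + 42) × 25 + 18 = 83568.
Real time: 83568 / (25) = 83568/25 s.
Target frame: (83568/25) × (30000/1001) = 100281600/1001 ≈ 100181.419 → 100181.
At 30 labels/s: frame 100181 → 00:55:39:11.

00:55:39:11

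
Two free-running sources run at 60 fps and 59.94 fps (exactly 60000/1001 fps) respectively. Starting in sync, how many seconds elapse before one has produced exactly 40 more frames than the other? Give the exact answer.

2002/3 seconds

The gap grows by |60000/1001 − 60| = 60/1001 frames per second.
Time for a 40-frame gap: 40 ÷ (60/1001) = 2002/3 s.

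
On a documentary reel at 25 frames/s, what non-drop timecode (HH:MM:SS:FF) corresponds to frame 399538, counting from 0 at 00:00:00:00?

399538 ÷ 25 = 15981 full seconds, remainder 13 frames.
15981 s = 4 h 26 min 21 s.
Timecode: 04:26:21:13.

04:26:21:13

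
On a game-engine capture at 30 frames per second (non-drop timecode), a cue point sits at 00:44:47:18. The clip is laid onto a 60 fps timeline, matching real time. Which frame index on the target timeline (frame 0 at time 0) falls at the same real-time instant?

Source frame index: (0×3600 + 44×60 + 47) × 30 + 18 = 80628.
Real time: 80628 / (30) = 13438/5 s.
Target frame: (13438/5) × (60) = 161256.

frame 161256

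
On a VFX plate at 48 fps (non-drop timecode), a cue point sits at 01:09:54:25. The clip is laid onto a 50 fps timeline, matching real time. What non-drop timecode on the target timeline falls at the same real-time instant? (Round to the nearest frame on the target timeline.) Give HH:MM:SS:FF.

Source frame index: (1×3600 + 9×60 + 54) × 48 + 25 = 201337.
Real time: 201337 / (48) = 201337/48 s.
Target frame: (201337/48) × (50) = 5033425/24 ≈ 209726.042 → 209726.
At 50 labels/s: frame 209726 → 01:09:54:26.

01:09:54:26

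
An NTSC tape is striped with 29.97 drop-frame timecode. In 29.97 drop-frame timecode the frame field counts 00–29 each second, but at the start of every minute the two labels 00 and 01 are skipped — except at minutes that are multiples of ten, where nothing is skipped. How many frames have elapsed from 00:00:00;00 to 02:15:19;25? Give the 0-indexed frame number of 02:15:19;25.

243351

As if non-drop at 30 labels/s: (2 × 3600 + 15 × 60 + 19) × 30 + 25 = 243595.
Minute boundaries passed: 135; those not divisible by 10: 135 − 13 = 122; dropped labels = 2 × 122 = 244.
Actual frame index = 243595 − 244 = 243351.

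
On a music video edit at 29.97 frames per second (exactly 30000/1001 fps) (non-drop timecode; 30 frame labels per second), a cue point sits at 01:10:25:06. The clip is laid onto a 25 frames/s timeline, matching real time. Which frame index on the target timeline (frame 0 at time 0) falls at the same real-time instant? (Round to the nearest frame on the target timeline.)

Source frame index: (1×3600 + 10×60 + 25) × 30 + 6 = 126756.
Real time: 126756 / (30000/1001) = 10573563/2500 s.
Target frame: (10573563/2500) × (25) = 10573563/100 ≈ 105735.630 → 105736.

frame 105736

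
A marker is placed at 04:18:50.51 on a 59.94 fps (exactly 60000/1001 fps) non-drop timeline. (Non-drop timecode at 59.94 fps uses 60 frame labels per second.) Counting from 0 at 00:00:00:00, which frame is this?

931851

Total seconds to the label: (4 × 3600 + 18 × 60 + 50) = 15530.
Frame index = 15530 × 60 + 51 = 931851.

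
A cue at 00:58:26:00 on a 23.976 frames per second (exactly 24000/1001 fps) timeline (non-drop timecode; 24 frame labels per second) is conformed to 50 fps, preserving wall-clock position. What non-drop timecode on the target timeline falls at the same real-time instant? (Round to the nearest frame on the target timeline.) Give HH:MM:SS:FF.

00:58:29:25

Source frame index: (0×3600 + 58×60 + 26) × 24 + 0 = 84144.
Real time: 84144 / (24000/1001) = 1754753/500 s.
Target frame: (1754753/500) × (50) = 1754753/10 ≈ 175475.300 → 175475.
At 50 labels/s: frame 175475 → 00:58:29:25.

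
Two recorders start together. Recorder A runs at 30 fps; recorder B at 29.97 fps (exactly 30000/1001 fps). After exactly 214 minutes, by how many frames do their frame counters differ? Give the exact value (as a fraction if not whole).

214 min = 12840 s.
A emits 30 × 12840 = 385200 frames; B emits 30000/1001 × 12840 = 385200000/1001.
Difference = 385200/1001 frames (≈ 384.8152); B is behind A.

385200/1001 frames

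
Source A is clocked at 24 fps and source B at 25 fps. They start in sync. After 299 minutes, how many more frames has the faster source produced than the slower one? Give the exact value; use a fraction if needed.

299 min = 17940 s.
A emits 24 × 17940 = 430560 frames; B emits 25 × 17940 = 448500.
Difference = 17940 frames; B is ahead of A.

17940 frames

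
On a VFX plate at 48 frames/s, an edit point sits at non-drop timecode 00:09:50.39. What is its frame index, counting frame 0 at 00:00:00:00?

frame 28359

Total seconds to the label: (0 × 3600 + 9 × 60 + 50) = 590.
Frame index = 590 × 48 + 39 = 28359.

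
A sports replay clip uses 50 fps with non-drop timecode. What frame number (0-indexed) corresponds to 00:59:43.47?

179197

Total seconds to the label: (0 × 3600 + 59 × 60 + 43) = 3583.
Frame index = 3583 × 50 + 47 = 179197.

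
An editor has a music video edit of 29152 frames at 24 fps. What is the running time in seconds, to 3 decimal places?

1214.667 seconds

Running time = 29152 × 1/24 = 3644/3 s ≈ 1214.667 s.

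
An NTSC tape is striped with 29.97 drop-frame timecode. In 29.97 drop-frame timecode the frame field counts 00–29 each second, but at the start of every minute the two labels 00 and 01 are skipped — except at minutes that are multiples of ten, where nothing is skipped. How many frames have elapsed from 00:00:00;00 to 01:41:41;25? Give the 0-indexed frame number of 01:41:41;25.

182873

Complete 10-minute blocks: 10, each 17982 frames → 179820.
Remaining 1 whole minute in the current block: 1800 + 0 × 1798 = 1800 frames.
Within the current minute: 41 × 30 + 25 − 2 = 1253 (labels ;00/;01 skipped at this minute). Total = 179820 + 1800 + 1253 = 182873.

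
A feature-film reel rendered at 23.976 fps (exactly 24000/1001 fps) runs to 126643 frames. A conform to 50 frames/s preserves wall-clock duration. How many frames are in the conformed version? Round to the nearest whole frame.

264103 frames

Frames at target rate = 126643 × (50) / (24000/1001) = 126769643/480 ≈ 264103.423.
Nearest whole frame: 264103.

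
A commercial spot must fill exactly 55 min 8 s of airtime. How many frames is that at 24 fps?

79392 frames

55 min 8 s = 3308 s.
Frames = 3308 × 24 = 79392.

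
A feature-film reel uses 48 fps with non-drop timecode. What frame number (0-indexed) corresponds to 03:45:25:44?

Total seconds to the label: (3 × 3600 + 45 × 60 + 25) = 13525.
Frame index = 13525 × 48 + 44 = 649244.

frame 649244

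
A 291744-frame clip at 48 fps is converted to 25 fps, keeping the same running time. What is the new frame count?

Target frames = source frames × (target rate / source rate) = 291744 × (25)/(48) = 291744 × 25/48 = 151950.

151950 frames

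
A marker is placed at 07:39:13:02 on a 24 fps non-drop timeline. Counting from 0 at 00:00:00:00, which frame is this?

Total seconds to the label: (7 × 3600 + 39 × 60 + 13) = 27553.
Frame index = 27553 × 24 + 2 = 661274.

661274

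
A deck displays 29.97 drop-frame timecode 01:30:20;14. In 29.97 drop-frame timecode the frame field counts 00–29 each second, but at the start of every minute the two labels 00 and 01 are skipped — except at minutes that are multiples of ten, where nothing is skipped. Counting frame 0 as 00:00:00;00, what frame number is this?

As if non-drop at 30 labels/s: (1 × 3600 + 30 × 60 + 20) × 30 + 14 = 162614.
Minute boundaries passed: 90; those not divisible by 10: 90 − 9 = 81; dropped labels = 2 × 81 = 162.
Actual frame index = 162614 − 162 = 162452.

162452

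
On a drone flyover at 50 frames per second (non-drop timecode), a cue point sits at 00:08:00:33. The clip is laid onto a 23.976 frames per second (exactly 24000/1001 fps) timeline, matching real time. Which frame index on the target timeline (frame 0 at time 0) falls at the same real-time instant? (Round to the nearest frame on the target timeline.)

Source frame index: (0×3600 + 8×60 + 0) × 50 + 33 = 24033.
Real time: 24033 / (50) = 24033/50 s.
Target frame: (24033/50) × (24000/1001) = 11535840/1001 ≈ 11524.316 → 11524.

frame 11524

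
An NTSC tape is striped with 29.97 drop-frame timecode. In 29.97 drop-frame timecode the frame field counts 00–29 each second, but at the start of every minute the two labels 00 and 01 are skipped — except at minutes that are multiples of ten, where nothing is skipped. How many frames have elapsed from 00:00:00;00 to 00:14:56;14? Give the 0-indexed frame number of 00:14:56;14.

As if non-drop at 30 labels/s: (0 × 3600 + 14 × 60 + 56) × 30 + 14 = 26894.
Minute boundaries passed: 14; those not divisible by 10: 14 − 1 = 13; dropped labels = 2 × 13 = 26.
Actual frame index = 26894 − 26 = 26868.

26868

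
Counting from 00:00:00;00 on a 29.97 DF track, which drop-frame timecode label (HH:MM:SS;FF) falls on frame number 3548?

Ten DF minutes hold 17982 frames, so frame 3548 lies in block 0 (frames 0–17981) with 3548 frames into that block.
The block's first minute is 1800 frames and the rest 1798 each; 3548 frames reaches minute 1, so 0 × 18 + 1 × 2 = 2 labels have been skipped so far.
Adding those back, label number 3548 + 2 = 3550 at 30 labels/s is 118 s + 10 f = 0 h 1 min 58 s frame 10, i.e. 00:01:58;10.

00:01:58;10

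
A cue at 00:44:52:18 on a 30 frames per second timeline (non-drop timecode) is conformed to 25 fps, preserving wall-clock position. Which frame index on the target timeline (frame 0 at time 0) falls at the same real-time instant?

Source frame index: (0×3600 + 44×60 + 52) × 30 + 18 = 80778.
Real time: 80778 / (30) = 13463/5 s.
Target frame: (13463/5) × (25) = 67315.

frame 67315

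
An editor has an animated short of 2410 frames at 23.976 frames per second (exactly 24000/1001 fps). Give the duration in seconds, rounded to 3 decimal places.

Running time = 2410 × 1001/24000 = 241241/2400 s ≈ 100.517 s.

100.517 seconds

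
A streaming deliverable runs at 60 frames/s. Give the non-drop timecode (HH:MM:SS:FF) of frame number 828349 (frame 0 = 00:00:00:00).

03:50:05:49

828349 ÷ 60 = 13805 full seconds, remainder 49 frames.
13805 s = 3 h 50 min 5 s.
Timecode: 03:50:05:49.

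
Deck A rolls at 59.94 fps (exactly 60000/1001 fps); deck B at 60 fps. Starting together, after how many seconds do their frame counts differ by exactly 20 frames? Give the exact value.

The gap grows by |60 − 60000/1001| = 60/1001 frames per second.
Time for a 20-frame gap: 20 ÷ (60/1001) = 1001/3 s.

1001/3 seconds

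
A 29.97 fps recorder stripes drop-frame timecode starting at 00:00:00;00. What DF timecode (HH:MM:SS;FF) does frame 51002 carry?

00:28:21;24

Each 10-minute DF block holds 10 × 60 × 30 − 9 × 2 = 17982 frames. 51002 ÷ 17982 → 2 full blocks, remainder 15038.
Within the partial block the first minute is 1800 frames and each further minute 1798, so 8 further minute boundaries passed. Total skipped labels = 18 × 2 + 2 × 8 = 52.
Non-drop label index = 51002 + 52 = 51054; at 30 labels/s that is 00:28:21:24, i.e. DF 00:28:21;24.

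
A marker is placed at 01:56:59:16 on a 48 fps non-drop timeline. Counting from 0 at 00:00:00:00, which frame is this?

Total seconds to the label: (1 × 3600 + 56 × 60 + 59) = 7019.
Frame index = 7019 × 48 + 16 = 336928.

frame 336928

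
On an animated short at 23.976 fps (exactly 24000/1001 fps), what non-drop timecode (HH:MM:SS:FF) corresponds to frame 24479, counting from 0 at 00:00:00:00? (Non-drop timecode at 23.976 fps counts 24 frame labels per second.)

00:16:59:23

24479 ÷ 24 = 1019 full seconds, remainder 23 frames.
1019 s = 0 h 16 min 59 s.
Timecode: 00:16:59:23.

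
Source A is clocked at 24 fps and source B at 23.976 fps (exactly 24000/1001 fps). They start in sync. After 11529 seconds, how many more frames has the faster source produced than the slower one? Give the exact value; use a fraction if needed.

A emits 24 × 11529 = 276696 frames; B emits 24000/1001 × 11529 = 39528000/143.
Difference = 39528/143 frames (≈ 276.4196); B is behind A.

39528/143 frames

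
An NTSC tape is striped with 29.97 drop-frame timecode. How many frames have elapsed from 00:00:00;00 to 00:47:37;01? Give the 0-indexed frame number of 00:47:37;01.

85625

As if non-drop at 30 labels/s: (0 × 3600 + 47 × 60 + 37) × 30 + 1 = 85711.
Minute boundaries passed: 47; those not divisible by 10: 47 − 4 = 43; dropped labels = 2 × 43 = 86.
Actual frame index = 85711 − 86 = 85625.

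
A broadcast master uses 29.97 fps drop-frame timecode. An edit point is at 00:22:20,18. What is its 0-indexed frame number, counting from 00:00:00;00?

40178

Complete 10-minute blocks: 2, each 17982 frames → 35964.
Remaining 2 whole minutes in the current block: 1800 + 1 × 1798 = 3598 frames.
Within the current minute: 20 × 30 + 18 − 2 = 616 (labels ;00/;01 skipped at this minute). Total = 35964 + 3598 + 616 = 40178.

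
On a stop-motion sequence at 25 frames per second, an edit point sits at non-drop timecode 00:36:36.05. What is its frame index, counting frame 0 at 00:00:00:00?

54905

Total seconds to the label: (0 × 3600 + 36 × 60 + 36) = 2196.
Frame index = 2196 × 25 + 5 = 54905.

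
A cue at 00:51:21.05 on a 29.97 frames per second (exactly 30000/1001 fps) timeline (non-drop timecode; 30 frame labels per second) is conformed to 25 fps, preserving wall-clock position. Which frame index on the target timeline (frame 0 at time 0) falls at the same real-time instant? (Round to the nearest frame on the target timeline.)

frame 77106

Source frame index: (0×3600 + 51×60 + 21) × 30 + 5 = 92435.
Real time: 92435 / (30000/1001) = 18505487/6000 s.
Target frame: (18505487/6000) × (25) = 18505487/240 ≈ 77106.196 → 77106.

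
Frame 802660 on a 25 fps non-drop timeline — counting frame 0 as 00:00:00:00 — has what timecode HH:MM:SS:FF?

08:55:06:10

802660 ÷ 25 = 32106 full seconds, remainder 10 frames.
32106 s = 8 h 55 min 6 s.
Timecode: 08:55:06:10.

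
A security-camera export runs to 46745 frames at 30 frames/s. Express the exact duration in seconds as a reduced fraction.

Running time = 46745 ÷ (30) = 46745 × 1/30 = 9349/6 s.

9349/6 seconds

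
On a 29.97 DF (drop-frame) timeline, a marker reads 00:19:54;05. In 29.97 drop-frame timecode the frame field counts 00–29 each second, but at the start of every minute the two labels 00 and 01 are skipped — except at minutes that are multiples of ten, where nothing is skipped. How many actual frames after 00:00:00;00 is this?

35789

As if non-drop at 30 labels/s: (0 × 3600 + 19 × 60 + 54) × 30 + 5 = 35825.
Minute boundaries passed: 19; those not divisible by 10: 19 − 1 = 18; dropped labels = 2 × 18 = 36.
Actual frame index = 35825 − 36 = 35789.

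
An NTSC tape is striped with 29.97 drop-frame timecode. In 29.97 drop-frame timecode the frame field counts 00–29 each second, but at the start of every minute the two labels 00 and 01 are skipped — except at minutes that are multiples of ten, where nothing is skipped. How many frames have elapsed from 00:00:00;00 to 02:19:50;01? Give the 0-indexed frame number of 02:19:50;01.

Complete 10-minute blocks: 13, each 17982 frames → 233766.
Remaining 9 whole minutes in the current block: 1800 + 8 × 1798 = 16184 frames.
Within the current minute: 50 × 30 + 1 − 2 = 1499 (labels ;00/;01 skipped at this minute). Total = 233766 + 16184 + 1499 = 251449.

251449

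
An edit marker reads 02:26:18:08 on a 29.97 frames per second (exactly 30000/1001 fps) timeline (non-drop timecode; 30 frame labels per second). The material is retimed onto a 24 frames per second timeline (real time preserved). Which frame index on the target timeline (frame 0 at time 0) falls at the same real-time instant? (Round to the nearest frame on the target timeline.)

Source frame index: (2×3600 + 26×60 + 18) × 30 + 8 = 263348.
Real time: 263348 / (30000/1001) = 65902837/7500 s.
Target frame: (65902837/7500) × (24) = 131805674/625 ≈ 210889.078 → 210889.

frame 210889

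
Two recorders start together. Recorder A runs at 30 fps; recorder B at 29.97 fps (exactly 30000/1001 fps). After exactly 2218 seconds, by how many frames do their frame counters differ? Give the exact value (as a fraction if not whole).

A emits 30 × 2218 = 66540 frames; B emits 30000/1001 × 2218 = 66540000/1001.
Difference = 66540/1001 frames (≈ 66.4735); B is behind A.

66540/1001 frames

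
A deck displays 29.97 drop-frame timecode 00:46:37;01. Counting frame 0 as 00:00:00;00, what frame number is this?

83827

Complete 10-minute blocks: 4, each 17982 frames → 71928.
Remaining 6 whole minutes in the current block: 1800 + 5 × 1798 = 10790 frames.
Within the current minute: 37 × 30 + 1 − 2 = 1109 (labels ;00/;01 skipped at this minute). Total = 71928 + 10790 + 1109 = 83827.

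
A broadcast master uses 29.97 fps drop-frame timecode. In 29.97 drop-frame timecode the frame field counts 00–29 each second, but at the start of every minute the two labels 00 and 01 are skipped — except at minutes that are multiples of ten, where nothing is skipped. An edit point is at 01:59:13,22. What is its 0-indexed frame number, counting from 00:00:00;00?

214396

Complete 10-minute blocks: 11, each 17982 frames → 197802.
Remaining 9 whole minutes in the current block: 1800 + 8 × 1798 = 16184 frames.
Within the current minute: 13 × 30 + 22 − 2 = 410 (labels ;00/;01 skipped at this minute). Total = 197802 + 16184 + 410 = 214396.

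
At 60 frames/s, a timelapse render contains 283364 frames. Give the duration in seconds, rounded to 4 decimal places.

Running time = 283364 × 1/60 = 70841/15 s ≈ 4722.7333 s.

4722.7333 seconds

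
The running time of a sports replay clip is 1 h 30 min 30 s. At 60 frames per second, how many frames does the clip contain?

325800 frames

1 h 30 min 30 s = 5430 s.
Frames = 5430 × 60 = 325800.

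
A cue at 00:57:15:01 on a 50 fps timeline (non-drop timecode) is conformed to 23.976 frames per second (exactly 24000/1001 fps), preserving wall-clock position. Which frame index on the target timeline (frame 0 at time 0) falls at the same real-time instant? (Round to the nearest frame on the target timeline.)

frame 82358

Source frame index: (0×3600 + 57×60 + 15) × 50 + 1 = 171751.
Real time: 171751 / (50) = 171751/50 s.
Target frame: (171751/50) × (24000/1001) = 82440480/1001 ≈ 82358.122 → 82358.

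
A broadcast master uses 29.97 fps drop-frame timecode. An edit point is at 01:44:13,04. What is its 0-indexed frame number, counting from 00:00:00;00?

Complete 10-minute blocks: 10, each 17982 frames → 179820.
Remaining 4 whole minutes in the current block: 1800 + 3 × 1798 = 7194 frames.
Within the current minute: 13 × 30 + 4 − 2 = 392 (labels ;00/;01 skipped at this minute). Total = 179820 + 7194 + 392 = 187406.

187406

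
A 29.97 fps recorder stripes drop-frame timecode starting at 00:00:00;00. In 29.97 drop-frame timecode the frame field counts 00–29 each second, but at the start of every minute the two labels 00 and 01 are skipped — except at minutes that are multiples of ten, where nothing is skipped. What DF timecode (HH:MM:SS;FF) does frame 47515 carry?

Ten DF minutes hold 17982 frames, so frame 47515 lies in block 2 (frames 35964–53945) with 11551 frames into that block.
The block's first minute is 1800 frames and the rest 1798 each; 11551 frames reaches minute 6, so 2 × 18 + 6 × 2 = 48 labels have been skipped so far.
Adding those back, label number 47515 + 48 = 47563 at 30 labels/s is 1585 s + 13 f = 0 h 26 min 25 s frame 13, i.e. 00:26:25;13.

00:26:25;13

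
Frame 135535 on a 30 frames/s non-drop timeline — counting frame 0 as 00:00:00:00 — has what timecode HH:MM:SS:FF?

01:15:17:25

135535 ÷ 30 = 4517 full seconds, remainder 25 frames.
4517 s = 1 h 15 min 17 s.
Timecode: 01:15:17:25.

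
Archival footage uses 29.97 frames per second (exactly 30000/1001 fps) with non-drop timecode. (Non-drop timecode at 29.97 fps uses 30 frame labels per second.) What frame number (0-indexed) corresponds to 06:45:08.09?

frame 729249

Total seconds to the label: (6 × 3600 + 45 × 60 + 8) = 24308.
Frame index = 24308 × 30 + 9 = 729249.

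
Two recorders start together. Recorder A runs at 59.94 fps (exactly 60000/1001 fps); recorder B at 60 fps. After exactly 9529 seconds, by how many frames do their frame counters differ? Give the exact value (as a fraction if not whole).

43980/77 frames

A emits 60000/1001 × 9529 = 43980000/77 frames; B emits 60 × 9529 = 571740.
Difference = 43980/77 frames (≈ 571.1688); B is ahead of A.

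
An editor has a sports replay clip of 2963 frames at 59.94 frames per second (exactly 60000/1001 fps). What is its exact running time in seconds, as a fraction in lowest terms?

2965963/60000 seconds

Running time = 2963 ÷ (60000/1001) = 2963 × 1001/60000 = 2965963/60000 s.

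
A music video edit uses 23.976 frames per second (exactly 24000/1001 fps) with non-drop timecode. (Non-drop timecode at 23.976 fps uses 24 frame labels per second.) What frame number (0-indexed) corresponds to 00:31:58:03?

frame 46035

Total seconds to the label: (0 × 3600 + 31 × 60 + 58) = 1918.
Frame index = 1918 × 24 + 3 = 46035.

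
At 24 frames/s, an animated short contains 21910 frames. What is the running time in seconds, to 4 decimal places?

912.9167 seconds

Running time = 21910 × 1/24 = 10955/12 s ≈ 912.9167 s.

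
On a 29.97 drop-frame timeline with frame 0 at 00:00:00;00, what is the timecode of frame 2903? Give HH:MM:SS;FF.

00:01:36;25

Ten DF minutes hold 17982 frames, so frame 2903 lies in block 0 (frames 0–17981) with 2903 frames into that block.
The block's first minute is 1800 frames and the rest 1798 each; 2903 frames reaches minute 1, so 0 × 18 + 1 × 2 = 2 labels have been skipped so far.
Adding those back, label number 2903 + 2 = 2905 at 30 labels/s is 96 s + 25 f = 0 h 1 min 36 s frame 25, i.e. 00:01:36;25.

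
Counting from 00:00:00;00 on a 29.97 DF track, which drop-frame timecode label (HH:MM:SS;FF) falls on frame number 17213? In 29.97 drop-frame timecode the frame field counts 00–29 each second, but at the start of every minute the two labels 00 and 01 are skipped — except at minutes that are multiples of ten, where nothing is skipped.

Each 10-minute DF block holds 10 × 60 × 30 − 9 × 2 = 17982 frames. 17213 ÷ 17982 → 0 full blocks, remainder 17213.
Within the partial block the first minute is 1800 frames and each further minute 1798, so 9 further minute boundaries passed. Total skipped labels = 18 × 0 + 2 × 9 = 18.
Non-drop label index = 17213 + 18 = 17231; at 30 labels/s that is 00:09:34:11, i.e. DF 00:09:34;11.

00:09:34;11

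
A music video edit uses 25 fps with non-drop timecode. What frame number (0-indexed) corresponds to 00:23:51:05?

frame 35780

Total seconds to the label: (0 × 3600 + 23 × 60 + 51) = 1431.
Frame index = 1431 × 25 + 5 = 35780.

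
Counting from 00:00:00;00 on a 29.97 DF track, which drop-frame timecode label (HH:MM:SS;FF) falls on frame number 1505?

Each 10-minute DF block holds 10 × 60 × 30 − 9 × 2 = 17982 frames. 1505 ÷ 17982 → 0 full blocks, remainder 1505.
Within the partial block the first minute is 1800 frames and each further minute 1798, so 0 further minute boundaries passed. Total skipped labels = 18 × 0 + 2 × 0 = 0.
Non-drop label index = 1505 + 0 = 1505; at 30 labels/s that is 00:00:50:05, i.e. DF 00:00:50;05.

00:00:50;05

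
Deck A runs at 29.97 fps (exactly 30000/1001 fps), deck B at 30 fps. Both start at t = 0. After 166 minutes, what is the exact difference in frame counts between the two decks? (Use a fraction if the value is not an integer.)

166 min = 9960 s.
A emits 30000/1001 × 9960 = 298800000/1001 frames; B emits 30 × 9960 = 298800.
Difference = 298800/1001 frames (≈ 298.5015); B is ahead of A.

298800/1001 frames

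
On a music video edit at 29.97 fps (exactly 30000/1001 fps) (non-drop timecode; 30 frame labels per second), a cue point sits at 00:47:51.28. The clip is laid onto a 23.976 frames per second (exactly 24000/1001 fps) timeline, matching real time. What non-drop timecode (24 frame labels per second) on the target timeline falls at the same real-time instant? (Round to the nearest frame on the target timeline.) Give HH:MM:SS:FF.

Source frame index: (0×3600 + 47×60 + 51) × 30 + 28 = 86158.
Real time: 86158 / (30000/1001) = 43122079/15000 s.
Target frame: (43122079/15000) × (24000/1001) = 344632/5 ≈ 68926.400 → 68926.
At 24 labels/s: frame 68926 → 00:47:51:22.

00:47:51:22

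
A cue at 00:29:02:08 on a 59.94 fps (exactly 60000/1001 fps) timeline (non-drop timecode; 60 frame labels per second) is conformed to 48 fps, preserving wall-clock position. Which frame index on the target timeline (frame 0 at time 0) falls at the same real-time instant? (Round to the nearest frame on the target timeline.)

Source frame index: (0×3600 + 29×60 + 2) × 60 + 8 = 104528.
Real time: 104528 / (60000/1001) = 6539533/3750 s.
Target frame: (6539533/3750) × (48) = 52316264/625 ≈ 83706.022 → 83706.

frame 83706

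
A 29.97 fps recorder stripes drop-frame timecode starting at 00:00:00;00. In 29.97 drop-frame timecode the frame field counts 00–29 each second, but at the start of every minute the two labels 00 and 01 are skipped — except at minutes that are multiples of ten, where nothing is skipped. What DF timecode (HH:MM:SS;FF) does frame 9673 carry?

Ten DF minutes hold 17982 frames, so frame 9673 lies in block 0 (frames 0–17981) with 9673 frames into that block.
The block's first minute is 1800 frames and the rest 1798 each; 9673 frames reaches minute 5, so 0 × 18 + 5 × 2 = 10 labels have been skipped so far.
Adding those back, label number 9673 + 10 = 9683 at 30 labels/s is 322 s + 23 f = 0 h 5 min 22 s frame 23, i.e. 00:05:22;23.

00:05:22;23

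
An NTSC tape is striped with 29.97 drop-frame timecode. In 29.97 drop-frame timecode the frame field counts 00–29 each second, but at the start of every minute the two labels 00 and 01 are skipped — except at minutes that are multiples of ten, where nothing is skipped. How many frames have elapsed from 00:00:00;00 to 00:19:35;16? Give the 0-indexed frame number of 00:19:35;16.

35230

Complete 10-minute blocks: 1, each 17982 frames → 17982.
Remaining 9 whole minutes in the current block: 1800 + 8 × 1798 = 16184 frames.
Within the current minute: 35 × 30 + 16 − 2 = 1064 (labels ;00/;01 skipped at this minute). Total = 17982 + 16184 + 1064 = 35230.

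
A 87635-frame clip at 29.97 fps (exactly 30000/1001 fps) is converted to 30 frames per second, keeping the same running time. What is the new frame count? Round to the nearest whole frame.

87723 frames

Frames at target rate = 87635 × (30) / (30000/1001) = 17544527/200 ≈ 87722.635.
Nearest whole frame: 87723.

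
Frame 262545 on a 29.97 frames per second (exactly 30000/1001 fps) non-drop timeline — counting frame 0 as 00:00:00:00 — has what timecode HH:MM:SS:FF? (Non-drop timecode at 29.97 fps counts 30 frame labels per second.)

262545 ÷ 30 = 8751 full seconds, remainder 15 frames.
8751 s = 2 h 25 min 51 s.
Timecode: 02:25:51:15.

02:25:51:15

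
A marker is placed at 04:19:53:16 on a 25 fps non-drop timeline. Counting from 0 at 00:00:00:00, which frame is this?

frame 389841

Total seconds to the label: (4 × 3600 + 19 × 60 + 53) = 15593.
Frame index = 15593 × 25 + 16 = 389841.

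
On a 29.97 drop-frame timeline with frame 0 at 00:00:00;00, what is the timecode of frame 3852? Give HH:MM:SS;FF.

00:02:08;16

Each 10-minute DF block holds 10 × 60 × 30 − 9 × 2 = 17982 frames. 3852 ÷ 17982 → 0 full blocks, remainder 3852.
Within the partial block the first minute is 1800 frames and each further minute 1798, so 2 further minute boundaries passed. Total skipped labels = 18 × 0 + 2 × 2 = 4.
Non-drop label index = 3852 + 4 = 3856; at 30 labels/s that is 00:02:08:16, i.e. DF 00:02:08;16.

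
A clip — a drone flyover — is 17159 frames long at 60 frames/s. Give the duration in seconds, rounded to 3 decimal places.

285.983 seconds

Running time = 17159 × 1/60 = 17159/60 s ≈ 285.983 s.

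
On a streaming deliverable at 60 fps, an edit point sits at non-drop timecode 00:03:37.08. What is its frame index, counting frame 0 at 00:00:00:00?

Total seconds to the label: (0 × 3600 + 3 × 60 + 37) = 217.
Frame index = 217 × 60 + 8 = 13028.

13028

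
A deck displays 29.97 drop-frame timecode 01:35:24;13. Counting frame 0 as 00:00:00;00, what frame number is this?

As if non-drop at 30 labels/s: (1 × 3600 + 35 × 60 + 24) × 30 + 13 = 171733.
Minute boundaries passed: 95; those not divisible by 10: 95 − 9 = 86; dropped labels = 2 × 86 = 172.
Actual frame index = 171733 − 172 = 171561.

171561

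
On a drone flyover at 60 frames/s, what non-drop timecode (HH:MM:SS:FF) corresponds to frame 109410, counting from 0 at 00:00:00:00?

109410 ÷ 60 = 1823 full seconds, remainder 30 frames.
1823 s = 0 h 30 min 23 s.
Timecode: 00:30:23:30.

00:30:23:30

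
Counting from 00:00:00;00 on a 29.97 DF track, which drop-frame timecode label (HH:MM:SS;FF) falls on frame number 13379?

00:07:26;13

Ten DF minutes hold 17982 frames, so frame 13379 lies in block 0 (frames 0–17981) with 13379 frames into that block.
The block's first minute is 1800 frames and the rest 1798 each; 13379 frames reaches minute 7, so 0 × 18 + 7 × 2 = 14 labels have been skipped so far.
Adding those back, label number 13379 + 14 = 13393 at 30 labels/s is 446 s + 13 f = 0 h 7 min 26 s frame 13, i.e. 00:07:26;13.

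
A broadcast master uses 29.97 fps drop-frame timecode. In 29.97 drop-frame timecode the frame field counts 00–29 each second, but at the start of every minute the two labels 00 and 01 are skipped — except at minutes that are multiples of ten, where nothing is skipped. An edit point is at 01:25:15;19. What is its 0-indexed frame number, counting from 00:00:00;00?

153315

As if non-drop at 30 labels/s: (1 × 3600 + 25 × 60 + 15) × 30 + 19 = 153469.
Minute boundaries passed: 85; those not divisible by 10: 85 − 8 = 77; dropped labels = 2 × 77 = 154.
Actual frame index = 153469 − 154 = 153315.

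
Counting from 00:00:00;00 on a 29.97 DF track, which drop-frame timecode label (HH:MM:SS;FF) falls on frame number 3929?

Each 10-minute DF block holds 10 × 60 × 30 − 9 × 2 = 17982 frames. 3929 ÷ 17982 → 0 full blocks, remainder 3929.
Within the partial block the first minute is 1800 frames and each further minute 1798, so 2 further minute boundaries passed. Total skipped labels = 18 × 0 + 2 × 2 = 4.
Non-drop label index = 3929 + 4 = 3933; at 30 labels/s that is 00:02:11:03, i.e. DF 00:02:11;03.

00:02:11;03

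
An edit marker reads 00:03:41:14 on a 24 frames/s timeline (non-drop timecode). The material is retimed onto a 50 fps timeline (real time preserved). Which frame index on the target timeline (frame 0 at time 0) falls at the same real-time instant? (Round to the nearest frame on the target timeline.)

frame 11079

Source frame index: (0×3600 + 3×60 + 41) × 24 + 14 = 5318.
Real time: 5318 / (24) = 2659/12 s.
Target frame: (2659/12) × (50) = 66475/6 ≈ 11079.167 → 11079.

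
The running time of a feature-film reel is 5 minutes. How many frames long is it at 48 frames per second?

14400 frames

5 min = 300 s.
Frames = 300 × 48 = 14400.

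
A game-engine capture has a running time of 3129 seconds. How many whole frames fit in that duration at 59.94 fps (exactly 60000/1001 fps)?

Frames = 3129 × 60000/1001 = 26820000/143 ≈ 187552.4476.
Complete frames: 187552.

187552 frames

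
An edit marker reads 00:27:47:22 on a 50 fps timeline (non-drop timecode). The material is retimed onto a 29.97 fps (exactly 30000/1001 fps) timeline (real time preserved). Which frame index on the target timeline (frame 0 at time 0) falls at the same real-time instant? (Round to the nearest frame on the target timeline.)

frame 49973

Source frame index: (0×3600 + 27×60 + 47) × 50 + 22 = 83372.
Real time: 83372 / (50) = 41686/25 s.
Target frame: (41686/25) × (30000/1001) = 50023200/1001 ≈ 49973.227 → 49973.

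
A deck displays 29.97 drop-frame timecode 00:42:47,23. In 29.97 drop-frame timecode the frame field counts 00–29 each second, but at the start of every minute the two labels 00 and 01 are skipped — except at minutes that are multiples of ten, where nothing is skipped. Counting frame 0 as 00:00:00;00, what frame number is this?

As if non-drop at 30 labels/s: (0 × 3600 + 42 × 60 + 47) × 30 + 23 = 77033.
Minute boundaries passed: 42; those not divisible by 10: 42 − 4 = 38; dropped labels = 2 × 38 = 76.
Actual frame index = 77033 − 76 = 76957.

76957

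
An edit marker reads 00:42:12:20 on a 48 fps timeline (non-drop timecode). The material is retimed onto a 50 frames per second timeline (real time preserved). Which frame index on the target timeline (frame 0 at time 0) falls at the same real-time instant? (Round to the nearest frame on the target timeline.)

Source frame index: (0×3600 + 42×60 + 12) × 48 + 20 = 121556.
Real time: 121556 / (48) = 30389/12 s.
Target frame: (30389/12) × (50) = 759725/6 ≈ 126620.833 → 126621.

frame 126621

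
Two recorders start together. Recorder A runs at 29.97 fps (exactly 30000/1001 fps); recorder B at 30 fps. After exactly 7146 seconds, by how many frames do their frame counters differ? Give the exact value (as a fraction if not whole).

214380/1001 frames

A emits 30000/1001 × 7146 = 214380000/1001 frames; B emits 30 × 7146 = 214380.
Difference = 214380/1001 frames (≈ 214.1658); B is ahead of A.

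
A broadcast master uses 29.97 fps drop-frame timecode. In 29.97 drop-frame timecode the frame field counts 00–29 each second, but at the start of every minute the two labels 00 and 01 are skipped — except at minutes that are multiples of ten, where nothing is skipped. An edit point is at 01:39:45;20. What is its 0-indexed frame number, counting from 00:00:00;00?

179390

As if non-drop at 30 labels/s: (1 × 3600 + 39 × 60 + 45) × 30 + 20 = 179570.
Minute boundaries passed: 99; those not divisible by 10: 99 − 9 = 90; dropped labels = 2 × 90 = 180.
Actual frame index = 179570 − 180 = 179390.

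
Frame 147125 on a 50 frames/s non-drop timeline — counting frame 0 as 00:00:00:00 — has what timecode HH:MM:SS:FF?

00:49:02:25

147125 ÷ 50 = 2942 full seconds, remainder 25 frames.
2942 s = 0 h 49 min 2 s.
Timecode: 00:49:02:25.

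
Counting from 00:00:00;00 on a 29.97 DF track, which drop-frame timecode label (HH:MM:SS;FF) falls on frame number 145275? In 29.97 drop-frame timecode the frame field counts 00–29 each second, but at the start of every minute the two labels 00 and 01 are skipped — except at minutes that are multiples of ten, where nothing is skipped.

01:20:47;09

Ten DF minutes hold 17982 frames, so frame 145275 lies in block 8 (frames 143856–161837) with 1419 frames into that block.
The block's first minute is 1800 frames and the rest 1798 each; 1419 frames reaches minute 0, so 8 × 18 + 0 × 2 = 144 labels have been skipped so far.
Adding those back, label number 145275 + 144 = 145419 at 30 labels/s is 4847 s + 9 f = 1 h 20 min 47 s frame 9, i.e. 01:20:47;09.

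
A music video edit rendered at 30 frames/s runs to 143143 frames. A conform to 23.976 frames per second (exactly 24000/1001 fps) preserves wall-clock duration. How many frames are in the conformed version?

Target frames = source frames × (target rate / source rate) = 143143 × (24000/1001)/(30) = 143143 × 800/1001 = 114400.

114400 frames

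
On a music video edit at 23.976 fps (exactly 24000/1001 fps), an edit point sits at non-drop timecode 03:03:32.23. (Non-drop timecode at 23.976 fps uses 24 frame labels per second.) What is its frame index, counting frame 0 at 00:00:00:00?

Total seconds to the label: (3 × 3600 + 3 × 60 + 32) = 11012.
Frame index = 11012 × 24 + 23 = 264311.

264311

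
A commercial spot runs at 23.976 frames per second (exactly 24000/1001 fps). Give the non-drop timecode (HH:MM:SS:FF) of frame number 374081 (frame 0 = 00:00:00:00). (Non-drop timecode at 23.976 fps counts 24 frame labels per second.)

374081 ÷ 24 = 15586 full seconds, remainder 17 frames.
15586 s = 4 h 19 min 46 s.
Timecode: 04:19:46:17.

04:19:46:17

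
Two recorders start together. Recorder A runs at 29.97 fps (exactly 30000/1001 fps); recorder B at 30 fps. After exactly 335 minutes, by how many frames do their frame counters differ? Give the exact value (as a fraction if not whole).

335 min = 20100 s.
A emits 30000/1001 × 20100 = 603000000/1001 frames; B emits 30 × 20100 = 603000.
Difference = 603000/1001 frames (≈ 602.3976); B is ahead of A.

603000/1001 frames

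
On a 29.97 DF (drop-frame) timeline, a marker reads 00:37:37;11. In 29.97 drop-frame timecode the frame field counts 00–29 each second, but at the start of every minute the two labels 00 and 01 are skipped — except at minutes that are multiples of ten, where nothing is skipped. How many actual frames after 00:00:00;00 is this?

67653

Complete 10-minute blocks: 3, each 17982 frames → 53946.
Remaining 7 whole minutes in the current block: 1800 + 6 × 1798 = 12588 frames.
Within the current minute: 37 × 30 + 11 − 2 = 1119 (labels ;00/;01 skipped at this minute). Total = 53946 + 12588 + 1119 = 67653.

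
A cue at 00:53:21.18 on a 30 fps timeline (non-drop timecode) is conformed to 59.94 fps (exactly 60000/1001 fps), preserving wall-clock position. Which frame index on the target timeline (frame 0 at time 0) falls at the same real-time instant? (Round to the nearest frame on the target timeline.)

frame 191904

Source frame index: (0×3600 + 53×60 + 21) × 30 + 18 = 96048.
Real time: 96048 / (30) = 16008/5 s.
Target frame: (16008/5) × (60000/1001) = 192096000/1001 ≈ 191904.096 → 191904.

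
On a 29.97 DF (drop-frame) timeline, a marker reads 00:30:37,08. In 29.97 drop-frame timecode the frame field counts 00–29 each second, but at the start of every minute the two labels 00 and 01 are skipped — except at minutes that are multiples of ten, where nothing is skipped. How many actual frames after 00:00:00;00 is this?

Complete 10-minute blocks: 3, each 17982 frames → 53946.
Remaining 0 whole minutes in the current block: 0 frames.
Within the current minute: 37 × 30 + 8 = 1118. Total = 53946 + 0 + 1118 = 55064.

55064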